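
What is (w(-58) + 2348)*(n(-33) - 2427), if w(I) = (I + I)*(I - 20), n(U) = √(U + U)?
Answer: -27658092 + 11396*I*√66 ≈ -2.7658e+7 + 92582.0*I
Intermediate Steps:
n(U) = √2*√U (n(U) = √(2*U) = √2*√U)
w(I) = 2*I*(-20 + I) (w(I) = (2*I)*(-20 + I) = 2*I*(-20 + I))
(w(-58) + 2348)*(n(-33) - 2427) = (2*(-58)*(-20 - 58) + 2348)*(√2*√(-33) - 2427) = (2*(-58)*(-78) + 2348)*(√2*(I*√33) - 2427) = (9048 + 2348)*(I*√66 - 2427) = 11396*(-2427 + I*√66) = -27658092 + 11396*I*√66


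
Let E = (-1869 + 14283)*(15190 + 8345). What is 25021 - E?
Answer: -292138469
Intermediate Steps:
E = 292163490 (E = 12414*23535 = 292163490)
25021 - E = 25021 - 1*292163490 = 25021 - 292163490 = -292138469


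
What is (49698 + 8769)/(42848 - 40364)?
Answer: 19489/828 ≈ 23.537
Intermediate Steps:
(49698 + 8769)/(42848 - 40364) = 58467/2484 = 58467*(1/2484) = 19489/828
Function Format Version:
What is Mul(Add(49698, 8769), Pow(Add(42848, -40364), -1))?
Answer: Rational(19489, 828) ≈ 23.537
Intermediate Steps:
Mul(Add(49698, 8769), Pow(Add(42848, -40364), -1)) = Mul(58467, Pow(2484, -1)) = Mul(58467, Rational(1, 2484)) = Rational(19489, 828)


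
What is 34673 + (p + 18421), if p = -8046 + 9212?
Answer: 54260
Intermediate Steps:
p = 1166
34673 + (p + 18421) = 34673 + (1166 + 18421) = 34673 + 19587 = 54260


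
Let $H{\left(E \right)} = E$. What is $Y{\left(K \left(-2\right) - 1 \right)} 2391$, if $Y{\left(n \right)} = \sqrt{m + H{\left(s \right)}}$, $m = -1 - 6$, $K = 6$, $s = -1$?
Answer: $4782 i \sqrt{2} \approx 6762.8 i$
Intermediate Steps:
$m = -7$ ($m = -1 - 6 = -7$)
$Y{\left(n \right)} = 2 i \sqrt{2}$ ($Y{\left(n \right)} = \sqrt{-7 - 1} = \sqrt{-8} = 2 i \sqrt{2}$)
$Y{\left(K \left(-2\right) - 1 \right)} 2391 = 2 i \sqrt{2} \cdot 2391 = 4782 i \sqrt{2}$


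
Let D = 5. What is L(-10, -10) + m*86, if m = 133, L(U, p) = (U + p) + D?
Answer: 11423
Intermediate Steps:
L(U, p) = 5 + U + p (L(U, p) = (U + p) + 5 = 5 + U + p)
L(-10, -10) + m*86 = (5 - 10 - 10) + 133*86 = -15 + 11438 = 11423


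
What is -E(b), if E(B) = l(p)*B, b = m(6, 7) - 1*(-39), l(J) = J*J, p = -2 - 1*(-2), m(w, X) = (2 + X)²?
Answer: 0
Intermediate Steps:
p = 0 (p = -2 + 2 = 0)
l(J) = J²
b = 120 (b = (2 + 7)² - 1*(-39) = 9² + 39 = 81 + 39 = 120)
E(B) = 0 (E(B) = 0²*B = 0*B = 0)
-E(b) = -1*0 = 0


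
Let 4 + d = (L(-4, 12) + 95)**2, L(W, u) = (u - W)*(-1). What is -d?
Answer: -6237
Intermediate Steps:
L(W, u) = W - u
d = 6237 (d = -4 + ((-4 - 1*12) + 95)**2 = -4 + ((-4 - 12) + 95)**2 = -4 + (-16 + 95)**2 = -4 + 79**2 = -4 + 6241 = 6237)
-d = -1*6237 = -6237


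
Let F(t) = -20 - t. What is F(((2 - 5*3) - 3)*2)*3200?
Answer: 38400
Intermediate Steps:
F(((2 - 5*3) - 3)*2)*3200 = (-20 - ((2 - 5*3) - 3)*2)*3200 = (-20 - ((2 - 15) - 3)*2)*3200 = (-20 - (-13 - 3)*2)*3200 = (-20 - (-16)*2)*3200 = (-20 - 1*(-32))*3200 = (-20 + 32)*3200 = 12*3200 = 38400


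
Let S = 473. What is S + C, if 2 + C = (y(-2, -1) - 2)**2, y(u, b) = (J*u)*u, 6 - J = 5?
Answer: 475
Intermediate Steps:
J = 1 (J = 6 - 1*5 = 6 - 5 = 1)
y(u, b) = u**2 (y(u, b) = (1*u)*u = u*u = u**2)
C = 2 (C = -2 + ((-2)**2 - 2)**2 = -2 + (4 - 2)**2 = -2 + 2**2 = -2 + 4 = 2)
S + C = 473 + 2 = 475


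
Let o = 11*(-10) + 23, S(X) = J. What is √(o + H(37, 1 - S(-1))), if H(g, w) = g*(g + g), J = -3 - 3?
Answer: √2651 ≈ 51.488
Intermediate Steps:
J = -6
S(X) = -6
o = -87 (o = -110 + 23 = -87)
H(g, w) = 2*g² (H(g, w) = g*(2*g) = 2*g²)
√(o + H(37, 1 - S(-1))) = √(-87 + 2*37²) = √(-87 + 2*1369) = √(-87 + 2738) = √2651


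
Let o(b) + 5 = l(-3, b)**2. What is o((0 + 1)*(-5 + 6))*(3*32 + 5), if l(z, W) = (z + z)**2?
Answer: 130391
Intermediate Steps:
l(z, W) = 4*z**2 (l(z, W) = (2*z)**2 = 4*z**2)
o(b) = 1291 (o(b) = -5 + (4*(-3)**2)**2 = -5 + (4*9)**2 = -5 + 36**2 = -5 + 1296 = 1291)
o((0 + 1)*(-5 + 6))*(3*32 + 5) = 1291*(3*32 + 5) = 1291*(96 + 5) = 1291*101 = 130391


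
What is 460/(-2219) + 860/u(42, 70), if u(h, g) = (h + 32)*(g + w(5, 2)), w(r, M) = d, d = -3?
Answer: -186170/5500901 ≈ -0.033844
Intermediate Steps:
w(r, M) = -3
u(h, g) = (-3 + g)*(32 + h) (u(h, g) = (h + 32)*(g - 3) = (32 + h)*(-3 + g) = (-3 + g)*(32 + h))
460/(-2219) + 860/u(42, 70) = 460/(-2219) + 860/(-96 - 3*42 + 32*70 + 70*42) = 460*(-1/2219) + 860/(-96 - 126 + 2240 + 2940) = -460/2219 + 860/4958 = -460/2219 + 860*(1/4958) = -460/2219 + 430/2479 = -186170/5500901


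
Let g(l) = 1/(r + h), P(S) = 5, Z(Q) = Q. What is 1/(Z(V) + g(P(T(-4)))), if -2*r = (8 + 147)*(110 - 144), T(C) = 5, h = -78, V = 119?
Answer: 2557/304284 ≈ 0.0084033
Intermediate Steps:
r = 2635 (r = -(8 + 147)*(110 - 144)/2 = -155*(-34)/2 = -½*(-5270) = 2635)
g(l) = 1/2557 (g(l) = 1/(2635 - 78) = 1/2557)
1/(Z(V) + g(P(T(-4)))) = 1/(119 + 1/2557) = 1/(304284/2557) = 2557/304284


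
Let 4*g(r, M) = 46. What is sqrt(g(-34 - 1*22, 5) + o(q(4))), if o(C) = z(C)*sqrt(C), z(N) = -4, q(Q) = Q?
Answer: sqrt(14)/2 ≈ 1.8708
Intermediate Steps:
g(r, M) = 23/2 (g(r, M) = (1/4)*46 = 23/2)
o(C) = -4*sqrt(C)
sqrt(g(-34 - 1*22, 5) + o(q(4))) = sqrt(23/2 - 4*sqrt(4)) = sqrt(23/2 - 4*2) = sqrt(23/2 - 8) = sqrt(7/2) = sqrt(14)/2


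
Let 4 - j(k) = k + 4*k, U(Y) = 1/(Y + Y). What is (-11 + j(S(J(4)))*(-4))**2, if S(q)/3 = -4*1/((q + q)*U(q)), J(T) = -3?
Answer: 71289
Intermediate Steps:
U(Y) = 1/(2*Y)
S(q) = -12 (S(q) = 3*(-4*2*q/(q + q)) = 3*(-4/((1/(2*q))*(2*q))) = 3*(-4/1) = 3*(-4*1) = 3*(-4) = -12)
j(k) = 4 - 5*k (j(k) = 4 - (k + 4*k) = 4 - 5*k)
(-11 + j(S(J(4)))*(-4))**2 = (-11 + (4 - 5*(-12))*(-4))**2 = (-11 + (4 + 60)*(-4))**2 = (-11 + 64*(-4))**2 = (-11 - 256)**2 = (-267)**2 = 71289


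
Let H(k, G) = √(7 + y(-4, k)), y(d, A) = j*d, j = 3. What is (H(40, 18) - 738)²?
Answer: (738 - I*√5)² ≈ 5.4464e+5 - 3300.0*I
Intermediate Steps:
y(d, A) = 3*d
H(k, G) = I*√5 (H(k, G) = √(7 + 3*(-4)) = √(7 - 12) = √(-5) = I*√5)
(H(40, 18) - 738)² = (I*√5 - 738)² = (-738 + I*√5)²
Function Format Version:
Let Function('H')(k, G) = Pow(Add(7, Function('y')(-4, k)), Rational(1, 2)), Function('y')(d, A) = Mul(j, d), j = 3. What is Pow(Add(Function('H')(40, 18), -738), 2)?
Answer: Pow(Add(738, Mul(-1, I, Pow(5, Rational(1, 2)))), 2) ≈ Add(5.4464e+5, Mul(-3300., I))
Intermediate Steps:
Function('y')(d, A) = Mul(3, d)
Function('H')(k, G) = Mul(I, Pow(5, Rational(1, 2))) (Function('H')(k, G) = Pow(Add(7, Mul(3, -4)), Rational(1, 2)) = Pow(Add(7, -12), Rational(1, 2)) = Pow(-5, Rational(1, 2)) = Mul(I, Pow(5, Rational(1, 2))))
Pow(Add(Function('H')(40, 18), -738), 2) = Pow(Add(Mul(I, Pow(5, Rational(1, 2))), -738), 2) = Pow(Add(-738, Mul(I, Pow(5, Rational(1, 2)))), 2)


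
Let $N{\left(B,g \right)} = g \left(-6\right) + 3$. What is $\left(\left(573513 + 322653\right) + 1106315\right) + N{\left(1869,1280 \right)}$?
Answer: $1994804$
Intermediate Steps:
$N{\left(B,g \right)} = 3 - 6 g$ ($N{\left(B,g \right)} = - 6 g + 3 = 3 - 6 g$)
$\left(\left(573513 + 322653\right) + 1106315\right) + N{\left(1869,1280 \right)} = \left(\left(573513 + 322653\right) + 1106315\right) + \left(3 - 7680\right) = \left(896166 + 1106315\right) + \left(3 - 7680\right) = 2002481 - 7677 = 1994804$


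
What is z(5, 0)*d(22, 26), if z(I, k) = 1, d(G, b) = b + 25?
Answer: 51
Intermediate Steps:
d(G, b) = 25 + b
z(5, 0)*d(22, 26) = 1*(25 + 26) = 1*51 = 51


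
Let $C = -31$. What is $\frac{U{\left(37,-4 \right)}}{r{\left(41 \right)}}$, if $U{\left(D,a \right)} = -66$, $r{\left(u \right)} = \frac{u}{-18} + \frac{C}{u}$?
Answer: $\frac{48708}{2239} \approx 21.754$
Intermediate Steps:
$r{\left(u \right)} = - \frac{31}{u} - \frac{u}{18}$ ($r{\left(u \right)} = \frac{u}{-18} - \frac{31}{u} = u \left(- \frac{1}{18}\right) - \frac{31}{u} = - \frac{u}{18} - \frac{31}{u} = - \frac{31}{u} - \frac{u}{18}$)
$\frac{U{\left(37,-4 \right)}}{r{\left(41 \right)}} = - \frac{66}{- \frac{31}{41} - \frac{41}{18}} = - \frac{66}{- \frac{2239}{738}} = \left(-66\right) \left(- \frac{738}{2239}\right) = \frac{48708}{2239}$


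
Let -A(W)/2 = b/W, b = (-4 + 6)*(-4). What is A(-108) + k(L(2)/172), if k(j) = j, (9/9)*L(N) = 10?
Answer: -209/2322 ≈ -0.090009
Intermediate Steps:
L(N) = 10
b = -8 (b = 2*(-4) = -8)
A(W) = 16/W (A(W) = -(-16)/W = 16/W)
A(-108) + k(L(2)/172) = 16/(-108) + 10/172 = 16*(-1/108) + 10*(1/172) = -4/27 + 5/86 = -209/2322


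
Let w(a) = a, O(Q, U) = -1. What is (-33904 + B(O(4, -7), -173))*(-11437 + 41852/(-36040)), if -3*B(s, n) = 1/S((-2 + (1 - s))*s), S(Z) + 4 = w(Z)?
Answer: 13976256727517/36040 ≈ 3.8780e+8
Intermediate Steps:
S(Z) = -4 + Z
B(s, n) = -1/(3*(-4 + s*(-1 - s))) (B(s, n) = -1/(3*(-4 + (-2 + (1 - s))*s)) = -1/(3*(-4 + (-1 - s)*s)) = -1/(3*(-4 + s*(-1 - s))))
(-33904 + B(O(4, -7), -173))*(-11437 + 41852/(-36040)) = (-33904 + 1/(3*(4 - (1 - 1))))*(-11437 + 41852/(-36040)) = (-33904 + 1/(3*(4 - 1*0)))*(-11437 + 41852*(-1/36040)) = (-33904 + 1/(3*(4 + 0)))*(-11437 - 10463/9010) = (-33904 + (⅓)/4)*(-103057833/9010) = (-33904 + (⅓)*(¼))*(-103057833/9010) = (-33904 + 1/12)*(-103057833/9010) = -406847/12*(-103057833/9010) = 13976256727517/36040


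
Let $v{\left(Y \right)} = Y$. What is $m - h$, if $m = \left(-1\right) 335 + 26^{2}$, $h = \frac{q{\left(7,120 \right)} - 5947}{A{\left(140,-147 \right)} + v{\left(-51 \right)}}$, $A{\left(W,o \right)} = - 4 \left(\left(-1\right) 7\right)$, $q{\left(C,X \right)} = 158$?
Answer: $\frac{2054}{23} \approx 89.304$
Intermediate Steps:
$A{\left(W,o \right)} = 28$ ($A{\left(W,o \right)} = \left(-4\right) \left(-7\right) = 28$)
$h = \frac{5789}{23}$ ($h = \frac{158 - 5947}{28 - 51} = - \frac{5789}{-23} = \left(-5789\right) \left(- \frac{1}{23}\right) = \frac{5789}{23} \approx 251.7$)
$m = 341$ ($m = -335 + 676 = 341$)
$m - h = 341 - \frac{5789}{23} = \frac{2054}{23}$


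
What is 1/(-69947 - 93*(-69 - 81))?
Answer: -1/55997 ≈ -1.7858e-5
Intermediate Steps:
1/(-69947 - 93*(-69 - 81)) = 1/(-69947 - 93*(-150)) = 1/(-69947 + 13950) = 1/(-55997) = -1/55997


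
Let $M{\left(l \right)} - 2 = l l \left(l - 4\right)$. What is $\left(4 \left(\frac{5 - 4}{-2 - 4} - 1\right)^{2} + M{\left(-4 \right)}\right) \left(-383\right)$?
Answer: $\frac{415555}{9} \approx 46173.0$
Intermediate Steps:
$M{\left(l \right)} = 2 + l^{2} \left(-4 + l\right)$ ($M{\left(l \right)} = 2 + l l \left(l - 4\right) = 2 + l^{2} \left(-4 + l\right)$)
$\left(4 \left(\frac{5 - 4}{-2 - 4} - 1\right)^{2} + M{\left(-4 \right)}\right) \left(-383\right) = \left(4 \left(\frac{5 - 4}{-2 - 4} - 1\right)^{2} + \left(2 + \left(-4\right)^{3} - 4 \left(-4\right)^{2}\right)\right) \left(-383\right) = \left(4 \left(1 \frac{1}{-6} - 1\right)^{2} - 126\right) \left(-383\right) = \left(4 \left(1 \left(- \frac{1}{6}\right) - 1\right)^{2} - 126\right) \left(-383\right) = \left(4 \left(- \frac{1}{6} - 1\right)^{2} - 126\right) \left(-383\right) = \left(4 \left(- \frac{7}{6}\right)^{2} - 126\right) \left(-383\right) = \left(4 \cdot \frac{49}{36} - 126\right) \left(-383\right) = \left(\frac{49}{9} - 126\right) \left(-383\right) = \left(- \frac{1085}{9}\right) \left(-383\right) = \frac{415555}{9}$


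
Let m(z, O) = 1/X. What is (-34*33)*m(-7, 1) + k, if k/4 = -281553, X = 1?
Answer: -1127334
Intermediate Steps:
m(z, O) = 1 (m(z, O) = 1/1 = 1*1 = 1)
k = -1126212 (k = 4*(-281553) = -1126212)
(-34*33)*m(-7, 1) + k = -34*33*1 - 1126212 = -1122*1 - 1126212 = -1122 - 1126212 = -1127334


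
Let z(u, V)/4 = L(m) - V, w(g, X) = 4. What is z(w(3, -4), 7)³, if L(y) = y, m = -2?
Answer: -46656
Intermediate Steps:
z(u, V) = -8 - 4*V (z(u, V) = 4*(-2 - V) = -8 - 4*V)
z(w(3, -4), 7)³ = (-8 - 4*7)³ = (-8 - 28)³ = (-36)³ = -46656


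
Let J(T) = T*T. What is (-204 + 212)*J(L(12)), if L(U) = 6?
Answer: 288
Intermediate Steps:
J(T) = T²
(-204 + 212)*J(L(12)) = (-204 + 212)*6² = 8*36 = 288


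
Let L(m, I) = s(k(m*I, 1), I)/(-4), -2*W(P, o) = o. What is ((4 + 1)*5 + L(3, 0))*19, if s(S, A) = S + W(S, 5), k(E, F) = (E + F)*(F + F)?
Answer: 3819/8 ≈ 477.38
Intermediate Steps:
W(P, o) = -o/2
k(E, F) = 2*F*(E + F) (k(E, F) = (E + F)*(2*F) = 2*F*(E + F))
s(S, A) = -5/2 + S (s(S, A) = S - ½*5 = S - 5/2 = -5/2 + S)
L(m, I) = ⅛ - I*m/2 (L(m, I) = (-5/2 + 2*1*(m*I + 1))/(-4) = (-5/2 + 2*1*(I*m + 1))*(-¼) = (-5/2 + 2*1*(1 + I*m))*(-¼) = (-5/2 + (2 + 2*I*m))*(-¼) = (-½ + 2*I*m)*(-¼) = ⅛ - I*m/2)
((4 + 1)*5 + L(3, 0))*19 = ((4 + 1)*5 + (⅛ - ½*0*3))*19 = (5*5 + (⅛ + 0))*19 = (25 + ⅛)*19 = (201/8)*19 = 3819/8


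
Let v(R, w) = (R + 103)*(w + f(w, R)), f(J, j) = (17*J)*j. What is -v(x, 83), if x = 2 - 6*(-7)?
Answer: -9138549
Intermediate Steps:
f(J, j) = 17*J*j
x = 44 (x = 2 + 42 = 44)
v(R, w) = (103 + R)*(w + 17*R*w) (v(R, w) = (R + 103)*(w + 17*w*R) = (103 + R)*(w + 17*R*w))
-v(x, 83) = -83*(103 + 17*44**2 + 1752*44) = -83*(103 + 17*1936 + 77088) = -83*(103 + 32912 + 77088) = -83*110103 = -1*9138549 = -9138549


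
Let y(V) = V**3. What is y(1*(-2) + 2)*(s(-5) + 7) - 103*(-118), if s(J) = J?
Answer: 12154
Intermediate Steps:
y(1*(-2) + 2)*(s(-5) + 7) - 103*(-118) = (1*(-2) + 2)**3*(-5 + 7) - 103*(-118) = (-2 + 2)**3*2 + 12154 = 0**3*2 + 12154 = 0*2 + 12154 = 0 + 12154 = 12154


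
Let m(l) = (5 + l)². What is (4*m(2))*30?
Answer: 5880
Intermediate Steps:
(4*m(2))*30 = (4*(5 + 2)²)*30 = (4*7²)*30 = (4*49)*30 = 196*30 = 5880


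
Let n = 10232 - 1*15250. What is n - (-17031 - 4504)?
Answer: 16517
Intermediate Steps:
n = -5018 (n = 10232 - 15250 = -5018)
n - (-17031 - 4504) = -5018 - (-17031 - 4504) = -5018 - 1*(-21535) = -5018 + 21535 = 16517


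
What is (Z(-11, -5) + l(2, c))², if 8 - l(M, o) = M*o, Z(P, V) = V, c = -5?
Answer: 169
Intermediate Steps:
l(M, o) = 8 - M*o
(Z(-11, -5) + l(2, c))² = (-5 + (8 - 1*2*(-5)))² = (-5 + (8 + 10))² = (-5 + 18)² = 13² = 169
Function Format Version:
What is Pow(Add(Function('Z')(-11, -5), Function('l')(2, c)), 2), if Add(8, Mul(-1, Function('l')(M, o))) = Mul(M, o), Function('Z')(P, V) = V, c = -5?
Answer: 169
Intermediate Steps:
Function('l')(M, o) = Add(8, Mul(-1, M, o)) (Function('l')(M, o) = Add(8, Mul(-1, Mul(M, o))) = Add(8, Mul(-1, M, o)))
Pow(Add(Function('Z')(-11, -5), Function('l')(2, c)), 2) = Pow(Add(-5, Add(8, Mul(-1, 2, -5))), 2) = Pow(Add(-5, Add(8, 10)), 2) = Pow(Add(-5, 18), 2) = Pow(13, 2) = 169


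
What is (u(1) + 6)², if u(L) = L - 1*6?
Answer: 1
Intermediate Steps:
u(L) = -6 + L (u(L) = L - 6 = -6 + L)
(u(1) + 6)² = ((-6 + 1) + 6)² = (-5 + 6)² = 1² = 1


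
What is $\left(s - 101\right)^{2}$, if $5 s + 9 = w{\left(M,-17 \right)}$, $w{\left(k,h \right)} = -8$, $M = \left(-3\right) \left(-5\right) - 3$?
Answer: $\frac{272484}{25} \approx 10899.0$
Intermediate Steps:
$M = 12$ ($M = 15 - 3 = 12$)
$s = - \frac{17}{5}$ ($s = - \frac{9}{5} + \frac{1}{5} \left(-8\right) = - \frac{9}{5} - \frac{8}{5} = - \frac{17}{5} \approx -3.4$)
$\left(s - 101\right)^{2} = \left(- \frac{17}{5} - 101\right)^{2} = \left(- \frac{522}{5}\right)^{2} = \frac{272484}{25}$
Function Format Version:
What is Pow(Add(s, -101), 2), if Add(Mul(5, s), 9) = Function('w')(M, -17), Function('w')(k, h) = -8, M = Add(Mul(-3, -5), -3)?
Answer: Rational(272484, 25) ≈ 10899.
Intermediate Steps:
M = 12 (M = Add(15, -3) = 12)
s = Rational(-17, 5) (s = Add(Rational(-9, 5), Mul(Rational(1, 5), -8)) = Add(Rational(-9, 5), Rational(-8, 5)) = Rational(-17, 5) ≈ -3.4000)
Pow(Add(s, -101), 2) = Pow(Add(Rational(-17, 5), -101), 2) = Pow(Rational(-522, 5), 2) = Rational(272484, 25)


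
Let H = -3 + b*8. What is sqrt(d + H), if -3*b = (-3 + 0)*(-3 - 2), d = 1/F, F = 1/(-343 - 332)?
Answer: I*sqrt(718) ≈ 26.796*I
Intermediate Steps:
F = -1/675 (F = 1/(-675) = -1/675 ≈ -0.0014815)
d = -675 (d = 1/(-1/675) = -675)
b = -5 (b = -(-3 + 0)*(-3 - 2)/3 = -(-1)*(-5) = -1/3*15 = -5)
H = -43 (H = -3 - 5*8 = -3 - 40 = -43)
sqrt(d + H) = sqrt(-675 - 43) = sqrt(-718) = I*sqrt(718)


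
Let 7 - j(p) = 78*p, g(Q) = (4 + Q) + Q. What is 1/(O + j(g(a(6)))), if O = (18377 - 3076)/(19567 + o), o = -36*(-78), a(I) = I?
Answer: -22375/27752074 ≈ -0.00080625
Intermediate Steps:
o = 2808
g(Q) = 4 + 2*Q
j(p) = 7 - 78*p
O = 15301/22375 (O = (18377 - 3076)/(19567 + 2808) = 15301/22375 ≈ 0.68384)
1/(O + j(g(a(6)))) = 1/(15301/22375 + (7 - 78*(4 + 2*6))) = 1/(15301/22375 + (7 - 78*(4 + 12))) = 1/(15301/22375 + (7 - 78*16)) = 1/(15301/22375 + (7 - 1248)) = 1/(15301/22375 - 1241) = 1/(-27752074/22375) = -22375/27752074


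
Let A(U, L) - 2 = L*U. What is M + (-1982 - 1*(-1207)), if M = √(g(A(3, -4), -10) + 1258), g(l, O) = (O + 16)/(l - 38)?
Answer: -775 + √20126/4 ≈ -739.53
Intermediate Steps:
A(U, L) = 2 + L*U
g(l, O) = (16 + O)/(-38 + l)
M = √20126/4 (M = √((16 - 10)/(-38 + (2 - 4*3)) + 1258) = √(6/(-38 + (2 - 12)) + 1258) = √(6/(-38 - 10) + 1258) = √(6/(-48) + 1258) = √(-1/48*6 + 1258) = √(-⅛ + 1258) = √(10063/8) = √20126/4 ≈ 35.467)
M + (-1982 - 1*(-1207)) = √20126/4 + (-1982 - 1*(-1207)) = √20126/4 + (-1982 + 1207) = √20126/4 - 775 = -775 + √20126/4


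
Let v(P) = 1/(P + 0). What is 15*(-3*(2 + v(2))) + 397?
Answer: 569/2 ≈ 284.50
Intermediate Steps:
v(P) = 1/P
15*(-3*(2 + v(2))) + 397 = 15*(-3*(2 + 1/2)) + 397 = 15*(-3*(2 + ½)) + 397 = 15*(-3*5/2) + 397 = 15*(-15/2) + 397 = -225/2 + 397 = 569/2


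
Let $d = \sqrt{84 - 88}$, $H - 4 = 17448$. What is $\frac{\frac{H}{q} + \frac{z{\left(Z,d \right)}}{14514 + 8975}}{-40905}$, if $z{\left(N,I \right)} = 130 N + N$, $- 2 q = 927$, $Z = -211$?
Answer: $\frac{845483263}{890677864215} \approx 0.00094926$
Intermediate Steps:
$H = 17452$ ($H = 4 + 17448 = 17452$)
$q = - \frac{927}{2}$ ($q = \left(- \frac{1}{2}\right) 927 = - \frac{927}{2} \approx -463.5$)
$d = 2 i$ ($d = \sqrt{-4} = 2 i \approx 2.0 i$)
$z{\left(N,I \right)} = 131 N$
$\frac{\frac{H}{q} + \frac{z{\left(Z,d \right)}}{14514 + 8975}}{-40905} = \frac{\frac{17452}{- \frac{927}{2}} + \frac{131 \left(-211\right)}{14514 + 8975}}{-40905} = \left(17452 \left(- \frac{2}{927}\right) - \frac{27641}{23489}\right) \left(- \frac{1}{40905}\right) = \left(- \frac{34904}{927} - \frac{27641}{23489}\right) \left(- \frac{1}{40905}\right) = \left(- \frac{845483263}{21774303}\right) \left(- \frac{1}{40905}\right) = \frac{845483263}{890677864215}$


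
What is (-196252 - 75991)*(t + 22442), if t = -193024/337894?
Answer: -1032185393995066/168947 ≈ -6.1095e+9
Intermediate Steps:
t = -96512/168947 (t = -193024*1/337894 = -96512/168947 ≈ -0.57126)
(-196252 - 75991)*(t + 22442) = (-196252 - 75991)*(-96512/168947 + 22442) = -272243*3791412062/168947 = -1032185393995066/168947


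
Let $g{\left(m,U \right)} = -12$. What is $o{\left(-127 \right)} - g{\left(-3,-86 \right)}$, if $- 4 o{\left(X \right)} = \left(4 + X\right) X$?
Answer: $- \frac{15573}{4} \approx -3893.3$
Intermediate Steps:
$o{\left(X \right)} = - \frac{X \left(4 + X\right)}{4}$ ($o{\left(X \right)} = - \frac{\left(4 + X\right) X}{4} = - \frac{X \left(4 + X\right)}{4}$)
$o{\left(-127 \right)} - g{\left(-3,-86 \right)} = \left(- \frac{1}{4}\right) \left(-127\right) \left(4 - 127\right) - -12 = \left(- \frac{1}{4}\right) \left(-127\right) \left(-123\right) + 12 = - \frac{15621}{4} + 12 = - \frac{15573}{4}$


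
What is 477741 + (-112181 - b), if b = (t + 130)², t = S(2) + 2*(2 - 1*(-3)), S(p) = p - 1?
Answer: 345679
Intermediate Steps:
S(p) = -1 + p
t = 11 (t = (-1 + 2) + 2*(2 - 1*(-3)) = 1 + 2*(2 + 3) = 1 + 2*5 = 1 + 10 = 11)
b = 19881 (b = (11 + 130)² = 141² = 19881)
477741 + (-112181 - b) = 477741 + (-112181 - 1*19881) = 477741 + (-112181 - 19881) = 477741 - 132062 = 345679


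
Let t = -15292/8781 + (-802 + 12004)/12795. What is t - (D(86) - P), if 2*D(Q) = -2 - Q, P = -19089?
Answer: -713286060551/37450965 ≈ -19046.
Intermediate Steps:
D(Q) = -1 - Q/2 (D(Q) = (-2 - Q)/2 = -1 - Q/2)
t = -32432126/37450965 (t = -15292*1/8781 + 11202*(1/12795) = -15292/8781 + 3734/4265 = -32432126/37450965 ≈ -0.86599)
t - (D(86) - P) = -32432126/37450965 - ((-1 - 1/2*86) - 1*(-19089)) = -32432126/37450965 - ((-1 - 43) + 19089) = -32432126/37450965 - (-44 + 19089) = -32432126/37450965 - 1*19045 = -32432126/37450965 - 19045 = -713286060551/37450965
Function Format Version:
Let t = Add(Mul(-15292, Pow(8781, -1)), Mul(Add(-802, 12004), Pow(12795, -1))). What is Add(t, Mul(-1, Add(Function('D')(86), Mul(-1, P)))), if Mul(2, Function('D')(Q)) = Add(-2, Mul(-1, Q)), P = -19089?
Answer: Rational(-713286060551, 37450965) ≈ -19046.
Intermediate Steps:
Function('D')(Q) = Add(-1, Mul(Rational(-1, 2), Q)) (Function('D')(Q) = Mul(Rational(1, 2), Add(-2, Mul(-1, Q))) = Add(-1, Mul(Rational(-1, 2), Q)))
t = Rational(-32432126, 37450965) (t = Add(Mul(-15292, Rational(1, 8781)), Mul(11202, Rational(1, 12795))) = Add(Rational(-15292, 8781), Rational(3734, 4265)) = Rational(-32432126, 37450965) ≈ -0.86599)
Add(t, Mul(-1, Add(Function('D')(86), Mul(-1, P)))) = Add(Rational(-32432126, 37450965), Mul(-1, Add(Add(-1, Mul(Rational(-1, 2), 86)), Mul(-1, -19089)))) = Add(Rational(-32432126, 37450965), Mul(-1, Add(Add(-1, -43), 19089))) = Add(Rational(-32432126, 37450965), Mul(-1, Add(-44, 19089))) = Add(Rational(-32432126, 37450965), Mul(-1, 19045)) = Add(Rational(-32432126, 37450965), -19045) = Rational(-713286060551, 37450965)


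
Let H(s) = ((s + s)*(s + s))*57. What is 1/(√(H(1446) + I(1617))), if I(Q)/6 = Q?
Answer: √2118838/31782570 ≈ 4.5799e-5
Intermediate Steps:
H(s) = 228*s² (H(s) = ((2*s)*(2*s))*57 = (4*s²)*57 = 228*s²)
I(Q) = 6*Q
1/(√(H(1446) + I(1617))) = 1/(√(228*1446² + 6*1617)) = 1/(√(228*2090916 + 9702)) = 1/(√(476728848 + 9702)) = 1/(√476738550) = 1/(15*√2118838) = √2118838/31782570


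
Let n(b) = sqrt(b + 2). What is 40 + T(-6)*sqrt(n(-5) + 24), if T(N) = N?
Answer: 40 - 6*sqrt(24 + I*sqrt(3)) ≈ 10.587 - 1.06*I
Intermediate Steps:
n(b) = sqrt(2 + b)
40 + T(-6)*sqrt(n(-5) + 24) = 40 - 6*sqrt(sqrt(2 - 5) + 24) = 40 - 6*sqrt(sqrt(-3) + 24) = 40 - 6*sqrt(I*sqrt(3) + 24) = 40 - 6*sqrt(24 + I*sqrt(3))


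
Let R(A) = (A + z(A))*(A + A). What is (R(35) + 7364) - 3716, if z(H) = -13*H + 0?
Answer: -25752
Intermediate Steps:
z(H) = -13*H
R(A) = -24*A² (R(A) = (A - 13*A)*(A + A) = (-12*A)*(2*A) = -24*A²)
(R(35) + 7364) - 3716 = (-24*35² + 7364) - 3716 = (-24*1225 + 7364) - 3716 = (-29400 + 7364) - 3716 = -22036 - 3716 = -25752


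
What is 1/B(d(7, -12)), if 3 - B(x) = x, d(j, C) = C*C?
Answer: -1/141 ≈ -0.0070922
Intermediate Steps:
d(j, C) = C²
B(x) = 3 - x
1/B(d(7, -12)) = 1/(3 - 1*(-12)²) = 1/(3 - 1*144) = 1/(3 - 144) = 1/(-141) = -1/141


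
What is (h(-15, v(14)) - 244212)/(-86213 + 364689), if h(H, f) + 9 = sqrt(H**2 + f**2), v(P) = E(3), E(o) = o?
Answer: -244221/278476 + 3*sqrt(26)/278476 ≈ -0.87694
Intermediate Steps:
v(P) = 3
h(H, f) = -9 + sqrt(H**2 + f**2)
(h(-15, v(14)) - 244212)/(-86213 + 364689) = ((-9 + sqrt((-15)**2 + 3**2)) - 244212)/(-86213 + 364689) = ((-9 + sqrt(225 + 9)) - 244212)/278476 = ((-9 + sqrt(234)) - 244212)*(1/278476) = ((-9 + 3*sqrt(26)) - 244212)*(1/278476) = (-244221 + 3*sqrt(26))*(1/278476) = -244221/278476 + 3*sqrt(26)/278476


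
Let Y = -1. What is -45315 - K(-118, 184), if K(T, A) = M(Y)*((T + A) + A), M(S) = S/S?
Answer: -45565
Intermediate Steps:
M(S) = 1
K(T, A) = T + 2*A (K(T, A) = 1*((T + A) + A) = 1*((A + T) + A) = 1*(T + 2*A) = T + 2*A)
-45315 - K(-118, 184) = -45315 - (-118 + 2*184) = -45315 - (-118 + 368) = -45315 - 1*250 = -45315 - 250 = -45565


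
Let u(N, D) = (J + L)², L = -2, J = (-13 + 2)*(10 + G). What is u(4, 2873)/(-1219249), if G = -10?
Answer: -4/1219249 ≈ -3.2807e-6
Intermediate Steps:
J = 0 (J = (-13 + 2)*(10 - 10) = -11*0 = 0)
u(N, D) = 4 (u(N, D) = (0 - 2)² = (-2)² = 4)
u(4, 2873)/(-1219249) = 4/(-1219249) = 4*(-1/1219249) = -4/1219249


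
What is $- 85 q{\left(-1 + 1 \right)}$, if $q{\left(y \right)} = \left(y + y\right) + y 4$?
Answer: $0$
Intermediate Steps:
$q{\left(y \right)} = 6 y$ ($q{\left(y \right)} = 2 y + 4 y = 6 y$)
$- 85 q{\left(-1 + 1 \right)} = - 85 \cdot 6 \left(-1 + 1\right) = - 85 \cdot 6 \cdot 0 = \left(-85\right) 0 = 0$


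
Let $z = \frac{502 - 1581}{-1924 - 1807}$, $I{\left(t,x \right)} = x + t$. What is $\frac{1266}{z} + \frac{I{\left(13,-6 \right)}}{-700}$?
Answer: $\frac{36334117}{8300} \approx 4377.6$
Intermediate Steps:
$I{\left(t,x \right)} = t + x$
$z = \frac{83}{287}$ ($z = - \frac{1079}{-3731} = \left(-1079\right) \left(- \frac{1}{3731}\right) = \frac{83}{287} \approx 0.2892$)
$\frac{1266}{z} + \frac{I{\left(13,-6 \right)}}{-700} = \frac{1266}{\frac{83}{287}} + \frac{13 - 6}{-700} = 1266 \cdot \frac{287}{83} + 7 \left(- \frac{1}{700}\right) = \frac{363342}{83} - \frac{1}{100} = \frac{36334117}{8300}$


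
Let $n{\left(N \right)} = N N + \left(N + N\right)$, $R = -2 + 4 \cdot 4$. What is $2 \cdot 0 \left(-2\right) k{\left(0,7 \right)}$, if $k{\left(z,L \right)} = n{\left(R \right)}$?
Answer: $0$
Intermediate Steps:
$R = 14$ ($R = -2 + 16 = 14$)
$n{\left(N \right)} = N^{2} + 2 N$
$k{\left(z,L \right)} = 224$ ($k{\left(z,L \right)} = 14 \left(2 + 14\right) = 14 \cdot 16 = 224$)
$2 \cdot 0 \left(-2\right) k{\left(0,7 \right)} = 2 \cdot 0 \left(-2\right) 224 = 0 \left(-2\right) 224 = 0 \cdot 224 = 0$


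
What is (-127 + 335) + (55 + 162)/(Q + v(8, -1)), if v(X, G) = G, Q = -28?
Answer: 5815/29 ≈ 200.52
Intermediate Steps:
(-127 + 335) + (55 + 162)/(Q + v(8, -1)) = (-127 + 335) + (55 + 162)/(-28 - 1) = 208 + 217/(-29) = 208 + 217*(-1/29) = 208 - 217/29 = 5815/29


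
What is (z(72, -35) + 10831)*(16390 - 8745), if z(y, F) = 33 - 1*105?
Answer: 82252555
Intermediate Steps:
z(y, F) = -72 (z(y, F) = 33 - 105 = -72)
(z(72, -35) + 10831)*(16390 - 8745) = (-72 + 10831)*(16390 - 8745) = 10759*7645 = 82252555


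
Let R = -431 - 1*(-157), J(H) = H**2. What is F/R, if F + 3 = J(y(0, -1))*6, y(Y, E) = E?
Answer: -3/274 ≈ -0.010949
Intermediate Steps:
F = 3 (F = -3 + (-1)**2*6 = -3 + 1*6 = -3 + 6 = 3)
R = -274 (R = -431 + 157 = -274)
F/R = 3/(-274) = 3*(-1/274) = -3/274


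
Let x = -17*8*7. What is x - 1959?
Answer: -2911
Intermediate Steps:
x = -952 (x = -136*7 = -952)
x - 1959 = -952 - 1959 = -2911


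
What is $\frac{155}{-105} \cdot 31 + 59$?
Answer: $\frac{278}{21} \approx 13.238$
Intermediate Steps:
$\frac{155}{-105} \cdot 31 + 59 = 155 \left(- \frac{1}{105}\right) 31 + 59 = \left(- \frac{31}{21}\right) 31 + 59 = - \frac{961}{21} + 59 = \frac{278}{21}$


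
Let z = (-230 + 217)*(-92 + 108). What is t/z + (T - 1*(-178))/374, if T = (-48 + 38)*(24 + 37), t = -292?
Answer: 2419/9724 ≈ 0.24877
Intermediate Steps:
T = -610 (T = -10*61 = -610)
z = -208 (z = -13*16 = -208)
t/z + (T - 1*(-178))/374 = -292/(-208) + (-610 - 1*(-178))/374 = -292*(-1/208) + (-610 + 178)*(1/374) = 73/52 - 432*1/374 = 73/52 - 216/187 = 2419/9724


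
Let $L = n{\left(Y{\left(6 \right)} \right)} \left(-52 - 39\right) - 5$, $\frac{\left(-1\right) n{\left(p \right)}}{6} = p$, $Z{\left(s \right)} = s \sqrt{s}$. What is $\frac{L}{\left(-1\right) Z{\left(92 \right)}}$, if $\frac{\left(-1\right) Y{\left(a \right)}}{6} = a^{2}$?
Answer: $\frac{117941 \sqrt{23}}{4232} \approx 133.65$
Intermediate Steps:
$Y{\left(a \right)} = - 6 a^{2}$
$Z{\left(s \right)} = s^{\frac{3}{2}}$
$n{\left(p \right)} = - 6 p$
$L = -117941$ ($L = - 6 \left(- 6 \cdot 6^{2}\right) \left(-52 - 39\right) - 5 = - 6 \left(\left(-6\right) 36\right) \left(-52 - 39\right) - 5 = \left(-6\right) \left(-216\right) \left(-91\right) - 5 = 1296 \left(-91\right) - 5 = -117936 - 5 = -117941$)
$\frac{L}{\left(-1\right) Z{\left(92 \right)}} = - \frac{117941}{\left(-1\right) 92^{\frac{3}{2}}} = - \frac{117941}{\left(-1\right) 184 \sqrt{23}} = - \frac{117941}{\left(-184\right) \sqrt{23}} = - 117941 \left(- \frac{\sqrt{23}}{4232}\right) = \frac{117941 \sqrt{23}}{4232}$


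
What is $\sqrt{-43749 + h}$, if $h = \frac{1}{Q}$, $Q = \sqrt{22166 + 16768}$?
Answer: $\frac{\sqrt{-818730860724 + 1442 \sqrt{4326}}}{4326} \approx 209.16 i$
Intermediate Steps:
$Q = 3 \sqrt{4326}$ ($Q = \sqrt{38934} = 3 \sqrt{4326} \approx 197.32$)
$h = \frac{\sqrt{4326}}{12978}$ ($h = \frac{1}{3 \sqrt{4326}} = \frac{\sqrt{4326}}{12978} \approx 0.005068$)
$\sqrt{-43749 + h} = \sqrt{-43749 + \frac{\sqrt{4326}}{12978}}$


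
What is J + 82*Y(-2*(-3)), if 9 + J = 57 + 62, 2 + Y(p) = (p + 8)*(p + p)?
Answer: 13722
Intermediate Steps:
Y(p) = -2 + 2*p*(8 + p) (Y(p) = -2 + (p + 8)*(p + p) = -2 + (8 + p)*(2*p) = -2 + 2*p*(8 + p))
J = 110 (J = -9 + (57 + 62) = -9 + 119 = 110)
J + 82*Y(-2*(-3)) = 110 + 82*(-2 + 2*(-2*(-3))² + 16*(-2*(-3))) = 110 + 82*(-2 + 2*6² + 16*6) = 110 + 82*(-2 + 2*36 + 96) = 110 + 82*(-2 + 72 + 96) = 110 + 82*166 = 110 + 13612 = 13722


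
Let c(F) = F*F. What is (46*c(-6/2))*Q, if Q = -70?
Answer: -28980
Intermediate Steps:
c(F) = F²
(46*c(-6/2))*Q = (46*(-6/2)²)*(-70) = (46*(-6*½)²)*(-70) = (46*(-3)²)*(-70) = (46*9)*(-70) = 414*(-70) = -28980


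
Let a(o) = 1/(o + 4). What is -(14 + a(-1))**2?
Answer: -1849/9 ≈ -205.44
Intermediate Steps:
a(o) = 1/(4 + o)
-(14 + a(-1))**2 = -(14 + 1/(4 - 1))**2 = -(14 + 1/3)**2 = -(43/3)**2 = -1*1849/9 = -1849/9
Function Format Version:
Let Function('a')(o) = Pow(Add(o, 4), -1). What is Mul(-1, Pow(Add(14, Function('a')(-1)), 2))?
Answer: Rational(-1849, 9) ≈ -205.44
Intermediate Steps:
Function('a')(o) = Pow(Add(4, o), -1)
Mul(-1, Pow(Add(14, Function('a')(-1)), 2)) = Mul(-1, Pow(Add(14, Pow(Add(4, -1), -1)), 2)) = Mul(-1, Pow(Add(14, Pow(3, -1)), 2)) = Mul(-1, Pow(Add(14, Rational(1, 3)), 2)) = Mul(-1, Pow(Rational(43, 3), 2)) = Mul(-1, Rational(1849, 9)) = Rational(-1849, 9)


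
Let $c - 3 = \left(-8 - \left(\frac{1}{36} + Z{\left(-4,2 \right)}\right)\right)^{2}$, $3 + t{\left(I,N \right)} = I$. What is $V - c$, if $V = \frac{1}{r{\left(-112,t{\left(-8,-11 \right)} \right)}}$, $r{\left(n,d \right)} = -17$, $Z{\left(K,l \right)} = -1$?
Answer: $- \frac{1155545}{22032} \approx -52.448$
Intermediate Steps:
$t{\left(I,N \right)} = -3 + I$
$c = \frac{67897}{1296}$ ($c = 3 + \left(-8 + \left(\frac{1}{-36} - -1\right)\right)^{2} = 3 + \left(-8 + \left(- \frac{1}{36} + 1\right)\right)^{2} = 3 + \left(-8 + \frac{35}{36}\right)^{2} = 3 + \left(- \frac{253}{36}\right)^{2} = 3 + \frac{64009}{1296} = \frac{67897}{1296} \approx 52.39$)
$V = - \frac{1}{17}$ ($V = \frac{1}{-17} = - \frac{1}{17} \approx -0.058824$)
$V - c = - \frac{1}{17} - \frac{67897}{1296} = - \frac{1155545}{22032}$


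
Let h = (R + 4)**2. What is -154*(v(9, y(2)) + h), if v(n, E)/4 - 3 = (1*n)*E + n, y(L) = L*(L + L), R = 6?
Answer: -67144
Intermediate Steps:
y(L) = 2*L**2 (y(L) = L*(2*L) = 2*L**2)
h = 100 (h = (6 + 4)**2 = 10**2 = 100)
v(n, E) = 12 + 4*n + 4*E*n (v(n, E) = 12 + 4*((1*n)*E + n) = 12 + 4*(n*E + n) = 12 + 4*(E*n + n) = 12 + 4*(n + E*n) = 12 + (4*n + 4*E*n) = 12 + 4*n + 4*E*n)
-154*(v(9, y(2)) + h) = -154*((12 + 4*9 + 4*(2*2**2)*9) + 100) = -154*((12 + 36 + 4*(2*4)*9) + 100) = -154*((12 + 36 + 4*8*9) + 100) = -154*((12 + 36 + 288) + 100) = -154*(336 + 100) = -154*436 = -67144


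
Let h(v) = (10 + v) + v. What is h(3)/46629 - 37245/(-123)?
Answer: 578899691/1911789 ≈ 302.81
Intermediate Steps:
h(v) = 10 + 2*v
h(3)/46629 - 37245/(-123) = (10 + 2*3)/46629 - 37245/(-123) = (10 + 6)*(1/46629) - 37245*(-1/123) = 16*(1/46629) + 12415/41 = 16/46629 + 12415/41 = 578899691/1911789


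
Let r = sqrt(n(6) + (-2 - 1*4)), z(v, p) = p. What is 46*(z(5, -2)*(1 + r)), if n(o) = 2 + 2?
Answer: -92 - 92*I*sqrt(2) ≈ -92.0 - 130.11*I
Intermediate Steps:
n(o) = 4
r = I*sqrt(2) (r = sqrt(4 + (-2 - 1*4)) = sqrt(4 + (-2 - 4)) = sqrt(4 - 6) = sqrt(-2) = I*sqrt(2) ≈ 1.4142*I)
46*(z(5, -2)*(1 + r)) = 46*(-2*(1 + I*sqrt(2))) = 46*(-2 - 2*I*sqrt(2)) = -92 - 92*I*sqrt(2)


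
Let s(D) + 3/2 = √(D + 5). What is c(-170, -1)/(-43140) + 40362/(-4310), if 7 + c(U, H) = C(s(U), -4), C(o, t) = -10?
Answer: -174114341/18593340 ≈ -9.3643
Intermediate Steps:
s(D) = -3/2 + √(5 + D) (s(D) = -3/2 + √(D + 5) = -3/2 + √(5 + D))
c(U, H) = -17 (c(U, H) = -7 - 10 = -17)
c(-170, -1)/(-43140) + 40362/(-4310) = -17/(-43140) + 40362/(-4310) = -17*(-1/43140) + 40362*(-1/4310) = 17/43140 - 20181/2155 = -174114341/18593340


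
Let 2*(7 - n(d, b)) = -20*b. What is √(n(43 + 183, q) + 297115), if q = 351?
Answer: 2*√75158 ≈ 548.30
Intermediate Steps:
n(d, b) = 7 + 10*b (n(d, b) = 7 - (-10)*b = 7 + 10*b)
√(n(43 + 183, q) + 297115) = √((7 + 10*351) + 297115) = √((7 + 3510) + 297115) = √(3517 + 297115) = √300632 = 2*√75158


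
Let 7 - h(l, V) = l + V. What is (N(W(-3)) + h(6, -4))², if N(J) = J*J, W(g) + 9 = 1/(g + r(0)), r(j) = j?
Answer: 687241/81 ≈ 8484.5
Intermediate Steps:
h(l, V) = 7 - V - l (h(l, V) = 7 - (l + V) = 7 - (V + l) = 7 + (-V - l) = 7 - V - l)
W(g) = -9 + 1/g (W(g) = -9 + 1/(g + 0) = -9 + 1/g)
N(J) = J²
(N(W(-3)) + h(6, -4))² = ((-9 + 1/(-3))² + (7 - 1*(-4) - 1*6))² = ((-9 - ⅓)² + (7 + 4 - 6))² = ((-28/3)² + 5)² = (784/9 + 5)² = (829/9)² = 687241/81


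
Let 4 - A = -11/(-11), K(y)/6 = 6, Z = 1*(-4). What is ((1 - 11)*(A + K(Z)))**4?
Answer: 23134410000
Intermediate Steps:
Z = -4
K(y) = 36 (K(y) = 6*6 = 36)
A = 3 (A = 4 - (-11)/(-11) = 4 - (-11)*(-1)/11 = 4 - 1*1 = 4 - 1 = 3)
((1 - 11)*(A + K(Z)))**4 = ((1 - 11)*(3 + 36))**4 = (-10*39)**4 = (-390)**4 = 23134410000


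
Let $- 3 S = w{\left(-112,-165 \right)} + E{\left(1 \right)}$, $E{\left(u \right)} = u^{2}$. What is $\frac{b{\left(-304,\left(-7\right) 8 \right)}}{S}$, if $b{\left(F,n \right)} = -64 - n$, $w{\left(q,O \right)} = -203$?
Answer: $- \frac{12}{101} \approx -0.11881$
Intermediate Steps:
$S = \frac{202}{3}$ ($S = - \frac{-203 + 1^{2}}{3} = - \frac{-203 + 1}{3} = \left(- \frac{1}{3}\right) \left(-202\right) = \frac{202}{3} \approx 67.333$)
$\frac{b{\left(-304,\left(-7\right) 8 \right)}}{S} = \frac{-64 - \left(-7\right) 8}{\frac{202}{3}} = \left(-64 - -56\right) \frac{3}{202} = \left(-64 + 56\right) \frac{3}{202} = \left(-8\right) \frac{3}{202} = - \frac{12}{101}$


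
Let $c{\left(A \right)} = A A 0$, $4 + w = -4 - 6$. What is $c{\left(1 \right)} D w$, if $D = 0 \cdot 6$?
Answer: $0$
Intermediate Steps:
$w = -14$ ($w = -4 - 10 = -14$)
$c{\left(A \right)} = 0$ ($c{\left(A \right)} = A^{2} \cdot 0 = 0$)
$D = 0$
$c{\left(1 \right)} D w = 0 \cdot 0 \left(-14\right) = 0 \left(-14\right) = 0$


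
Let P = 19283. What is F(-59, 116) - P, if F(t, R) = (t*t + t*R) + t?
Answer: -22705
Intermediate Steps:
F(t, R) = t + t² + R*t (F(t, R) = (t² + R*t) + t = t + t² + R*t)
F(-59, 116) - P = -59*(1 + 116 - 59) - 1*19283 = -59*58 - 19283 = -3422 - 19283 = -22705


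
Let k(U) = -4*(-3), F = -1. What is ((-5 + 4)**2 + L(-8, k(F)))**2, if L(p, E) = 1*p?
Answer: 49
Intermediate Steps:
k(U) = 12
L(p, E) = p
((-5 + 4)**2 + L(-8, k(F)))**2 = ((-5 + 4)**2 - 8)**2 = ((-1)**2 - 8)**2 = (1 - 8)**2 = (-7)**2 = 49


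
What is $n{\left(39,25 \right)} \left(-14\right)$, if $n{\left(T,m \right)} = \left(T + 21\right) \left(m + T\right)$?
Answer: $-53760$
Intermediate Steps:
$n{\left(T,m \right)} = \left(21 + T\right) \left(T + m\right)$
$n{\left(39,25 \right)} \left(-14\right) = \left(39^{2} + 21 \cdot 39 + 21 \cdot 25 + 39 \cdot 25\right) \left(-14\right) = \left(1521 + 819 + 525 + 975\right) \left(-14\right) = 3840 \left(-14\right) = -53760$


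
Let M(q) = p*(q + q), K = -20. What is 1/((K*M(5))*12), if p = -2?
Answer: 1/4800 ≈ 0.00020833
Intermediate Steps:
M(q) = -4*q (M(q) = -2*(q + q) = -4*q)
1/((K*M(5))*12) = 1/(-(-80)*5*12) = 1/(-20*(-20)*12) = 1/(400*12) = 1/4800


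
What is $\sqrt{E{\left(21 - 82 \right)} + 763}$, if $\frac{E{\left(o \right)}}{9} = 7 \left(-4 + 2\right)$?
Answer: $7 \sqrt{13} \approx 25.239$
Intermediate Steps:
$E{\left(o \right)} = -126$ ($E{\left(o \right)} = 9 \cdot 7 \left(-4 + 2\right) = 9 \cdot 7 \left(-2\right) = 9 \left(-14\right) = -126$)
$\sqrt{E{\left(21 - 82 \right)} + 763} = \sqrt{-126 + 763} = \sqrt{637} = 7 \sqrt{13}$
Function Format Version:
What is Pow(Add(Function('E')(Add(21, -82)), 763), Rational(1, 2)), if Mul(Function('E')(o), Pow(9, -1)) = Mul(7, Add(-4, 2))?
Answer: Mul(7, Pow(13, Rational(1, 2))) ≈ 25.239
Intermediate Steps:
Function('E')(o) = -126 (Function('E')(o) = Mul(9, Mul(7, Add(-4, 2))) = Mul(9, Mul(7, -2)) = Mul(9, -14) = -126)
Pow(Add(Function('E')(Add(21, -82)), 763), Rational(1, 2)) = Pow(Add(-126, 763), Rational(1, 2)) = Pow(637, Rational(1, 2)) = Mul(7, Pow(13, Rational(1, 2)))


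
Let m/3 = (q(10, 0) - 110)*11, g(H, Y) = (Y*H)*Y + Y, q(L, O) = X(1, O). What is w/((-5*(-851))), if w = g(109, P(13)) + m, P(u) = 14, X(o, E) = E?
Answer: 17748/4255 ≈ 4.1711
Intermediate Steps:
q(L, O) = O
g(H, Y) = Y + H*Y² (g(H, Y) = (H*Y)*Y + Y = H*Y² + Y = Y + H*Y²)
m = -3630 (m = 3*((0 - 110)*11) = 3*(-110*11) = 3*(-1210) = -3630)
w = 17748 (w = 14*(1 + 109*14) - 3630 = 14*(1 + 1526) - 3630 = 14*1527 - 3630 = 21378 - 3630 = 17748)
w/((-5*(-851))) = 17748/((-5*(-851))) = 17748/4255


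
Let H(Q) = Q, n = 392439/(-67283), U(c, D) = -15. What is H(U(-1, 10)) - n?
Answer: -616806/67283 ≈ -9.1673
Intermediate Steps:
n = -392439/67283 (n = 392439*(-1/67283) = -392439/67283 ≈ -5.8327)
H(U(-1, 10)) - n = -15 - 1*(-392439/67283) = -15 + 392439/67283 = -616806/67283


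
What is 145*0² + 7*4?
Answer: 28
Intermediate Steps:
145*0² + 7*4 = 145*0 + 28 = 0 + 28 = 28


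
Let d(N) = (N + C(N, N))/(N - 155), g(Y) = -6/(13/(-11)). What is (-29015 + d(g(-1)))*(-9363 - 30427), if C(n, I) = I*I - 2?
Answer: 29251934074490/25337 ≈ 1.1545e+9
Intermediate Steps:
C(n, I) = -2 + I² (C(n, I) = I² - 2 = -2 + I²)
g(Y) = 66/13 (g(Y) = -6/(13*(-1/11)) = -6/(-13/11) = -6*(-11/13) = 66/13)
d(N) = (-2 + N + N²)/(-155 + N) (d(N) = (N + (-2 + N²))/(N - 155) = (-2 + N + N²)/(-155 + N))
(-29015 + d(g(-1)))*(-9363 - 30427) = (-29015 + (-2 + 66/13 + (66/13)²)/(-155 + 66/13))*(-9363 - 30427) = (-29015 + (-2 + 66/13 + 4356/169)/(-1949/13))*(-39790) = (-29015 - 13/1949*4876/169)*(-39790) = (-29015 - 4876/25337)*(-39790) = -735157931/25337*(-39790) = 29251934074490/25337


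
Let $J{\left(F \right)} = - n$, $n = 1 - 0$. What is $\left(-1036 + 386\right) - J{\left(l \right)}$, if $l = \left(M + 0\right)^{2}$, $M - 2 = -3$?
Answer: $-649$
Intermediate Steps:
$M = -1$ ($M = 2 - 3 = -1$)
$l = 1$ ($l = \left(-1 + 0\right)^{2} = \left(-1\right)^{2} = 1$)
$n = 1$ ($n = 1 + 0 = 1$)
$J{\left(F \right)} = -1$ ($J{\left(F \right)} = \left(-1\right) 1 = -1$)
$\left(-1036 + 386\right) - J{\left(l \right)} = \left(-1036 + 386\right) - -1 = -650 + 1 = -649$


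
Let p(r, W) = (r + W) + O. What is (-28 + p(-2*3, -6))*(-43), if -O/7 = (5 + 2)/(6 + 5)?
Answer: 21027/11 ≈ 1911.5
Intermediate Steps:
O = -49/11 (O = -7*(5 + 2)/(6 + 5) = -49/11 ≈ -4.4545)
p(r, W) = -49/11 + W + r (p(r, W) = (r + W) - 49/11 = (W + r) - 49/11 = -49/11 + W + r)
(-28 + p(-2*3, -6))*(-43) = (-28 + (-49/11 - 6 - 2*3))*(-43) = (-28 + (-49/11 - 6 - 6))*(-43) = (-28 - 181/11)*(-43) = -489/11*(-43) = 21027/11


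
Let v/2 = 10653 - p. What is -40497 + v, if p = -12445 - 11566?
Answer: 28831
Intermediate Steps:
p = -24011
v = 69328 (v = 2*(10653 - 1*(-24011)) = 2*(10653 + 24011) = 2*34664 = 69328)
-40497 + v = -40497 + 69328 = 28831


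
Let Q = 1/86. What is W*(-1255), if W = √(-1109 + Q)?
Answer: -3765*I*√911342/86 ≈ -41793.0*I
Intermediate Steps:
Q = 1/86 ≈ 0.011628
W = 3*I*√911342/86 (W = √(-1109 + 1/86) = √(-95373/86) = 3*I*√911342/86 ≈ 33.301*I)
W*(-1255) = (3*I*√911342/86)*(-1255) = -3765*I*√911342/86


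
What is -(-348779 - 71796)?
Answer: 420575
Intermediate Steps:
-(-348779 - 71796) = -1*(-420575) = 420575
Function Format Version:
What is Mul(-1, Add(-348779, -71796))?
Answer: 420575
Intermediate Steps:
Mul(-1, Add(-348779, -71796)) = Mul(-1, -420575) = 420575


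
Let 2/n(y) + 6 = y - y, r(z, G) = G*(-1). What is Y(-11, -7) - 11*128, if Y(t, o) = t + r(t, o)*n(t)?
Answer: -4264/3 ≈ -1421.3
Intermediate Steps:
r(z, G) = -G
n(y) = -⅓ (n(y) = 2/(-6 + (y - y)) = 2/(-6 + 0) = 2/(-6) = 2*(-⅙) = -⅓)
Y(t, o) = t + o/3 (Y(t, o) = t - o*(-⅓) = t + o/3)
Y(-11, -7) - 11*128 = (-11 + (⅓)*(-7)) - 11*128 = (-11 - 7/3) - 1408 = -40/3 - 1408 = -4264/3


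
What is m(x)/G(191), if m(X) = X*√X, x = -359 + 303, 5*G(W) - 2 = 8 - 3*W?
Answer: 560*I*√14/563 ≈ 3.7217*I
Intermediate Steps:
G(W) = 2 - 3*W/5 (G(W) = ⅖ + (8 - 3*W)/5 = ⅖ + (8/5 - 3*W/5) = 2 - 3*W/5)
x = -56
m(X) = X^(3/2)
m(x)/G(191) = (-56)^(3/2)/(2 - ⅗*191) = (-112*I*√14)/(2 - 573/5) = (-112*I*√14)/(-563/5) = -112*I*√14*(-5/563) = 560*I*√14/563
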